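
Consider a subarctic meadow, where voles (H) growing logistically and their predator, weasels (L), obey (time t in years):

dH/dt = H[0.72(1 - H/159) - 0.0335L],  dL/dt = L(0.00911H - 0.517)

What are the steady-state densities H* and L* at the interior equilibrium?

H* ≈ 56.8, L* ≈ 13.8

From dL/dt = 0 with L > 0: 0.00911H* = 0.517, so H* = 56.8.
Substitute into dH/dt = 0: 0.72(1 - 56.8/159) = 0.0335L*.
The bracket is 0.643, giving L* = 0.463/0.0335 = 13.8.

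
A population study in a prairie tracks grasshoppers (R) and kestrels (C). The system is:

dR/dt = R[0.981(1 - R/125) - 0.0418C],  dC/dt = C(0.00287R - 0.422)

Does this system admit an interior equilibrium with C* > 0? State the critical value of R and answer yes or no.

Threshold R = 147; K < 147, so no, the predator goes extinct.

The predator equation gives dC/dt > 0 only when R > 0.422/0.00287 = 147.
Without the predator, R → K = 125. Since 125 < 147, the predator cannot invade.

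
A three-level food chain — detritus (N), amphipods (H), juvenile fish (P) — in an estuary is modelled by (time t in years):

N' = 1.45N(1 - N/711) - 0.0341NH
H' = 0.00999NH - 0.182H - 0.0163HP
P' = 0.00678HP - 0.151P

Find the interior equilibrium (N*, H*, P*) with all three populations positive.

From dP/dt = 0: 0.00678H* = 0.151, so H* = 22.3.
From dN/dt = 0: 1.45(1 - N*/711) = 0.0341·22.3, giving N* = 711·(1 - 0.524) = 339.
From dH/dt = 0: 0.00999·339 - 0.182 = 0.0163P*, so P* = 3.2/0.0163 = 196.

N* ≈ 339, H* ≈ 22.3, P* ≈ 196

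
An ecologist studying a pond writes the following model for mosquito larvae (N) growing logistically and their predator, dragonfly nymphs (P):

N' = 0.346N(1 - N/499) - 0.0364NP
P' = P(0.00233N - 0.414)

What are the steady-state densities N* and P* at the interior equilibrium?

From dP/dt = 0 with P > 0: 0.00233N* = 0.414, so N* = 178.
Substitute into dN/dt = 0: 0.346(1 - 178/499) = 0.0364P*.
The bracket is 0.644, giving P* = 0.223/0.0364 = 6.12.

N* ≈ 178, P* ≈ 6.12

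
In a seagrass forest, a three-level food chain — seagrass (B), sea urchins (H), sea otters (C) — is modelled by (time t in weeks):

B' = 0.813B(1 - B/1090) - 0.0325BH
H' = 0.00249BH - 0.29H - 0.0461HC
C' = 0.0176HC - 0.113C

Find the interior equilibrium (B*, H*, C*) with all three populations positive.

B* ≈ 810, H* ≈ 6.42, C* ≈ 37.5

From dC/dt = 0: 0.0176H* = 0.113, so H* = 6.42.
From dB/dt = 0: 0.813(1 - B*/1090) = 0.0325·6.42, giving B* = 1090·(1 - 0.257) = 810.
From dH/dt = 0: 0.00249·810 - 0.29 = 0.0461C*, so C* = 1.73/0.0461 = 37.5.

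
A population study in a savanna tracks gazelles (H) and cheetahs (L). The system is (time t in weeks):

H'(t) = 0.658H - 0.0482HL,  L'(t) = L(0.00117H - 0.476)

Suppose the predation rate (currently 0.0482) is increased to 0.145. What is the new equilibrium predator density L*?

L* ≈ 4.54

At the interior fixed point, setting dH/dt = 0 with H > 0 fixes L* = (prey growth rate)/(HL coefficient) — independent of the other coefficients.
With the change, L* = 0.658/0.145 = 4.54; it falls from 13.7.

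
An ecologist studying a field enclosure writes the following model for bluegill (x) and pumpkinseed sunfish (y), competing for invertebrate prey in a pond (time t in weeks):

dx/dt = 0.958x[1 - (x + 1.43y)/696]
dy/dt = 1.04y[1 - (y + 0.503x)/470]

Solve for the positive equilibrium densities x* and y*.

x* ≈ 85.1, y* ≈ 427

Setting both brackets to zero gives the nullclines x + 1.43y = 696 and 0.503x + y = 470.
Substituting y = 470 - 0.503x into the first: x(1 - 1.43·0.503) = 696 - 1.43·470.
So x* = 23.9/0.281 = 85.1, and then y* = 470 - 0.503·85.1 = 427.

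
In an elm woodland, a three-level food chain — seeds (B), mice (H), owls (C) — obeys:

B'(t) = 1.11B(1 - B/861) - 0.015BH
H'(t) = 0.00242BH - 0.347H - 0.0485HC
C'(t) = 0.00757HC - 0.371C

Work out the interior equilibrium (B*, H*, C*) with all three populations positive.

From dC/dt = 0: 0.00757H* = 0.371, so H* = 49.
From dB/dt = 0: 1.11(1 - B*/861) = 0.015·49, giving B* = 861·(1 - 0.662) = 291.
From dH/dt = 0: 0.00242·291 - 0.347 = 0.0485C*, so C* = 0.357/0.0485 = 7.35.

B* ≈ 291, H* ≈ 49, C* ≈ 7.35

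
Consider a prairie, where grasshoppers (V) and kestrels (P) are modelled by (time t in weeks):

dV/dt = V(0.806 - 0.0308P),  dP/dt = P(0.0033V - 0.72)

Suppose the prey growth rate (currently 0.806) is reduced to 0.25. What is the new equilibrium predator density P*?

At the interior fixed point, setting dV/dt = 0 with V > 0 fixes P* = (prey growth rate)/(VP coefficient) — independent of the other coefficients.
With the change, P* = 0.25/0.0308 = 8.12; it falls from 26.2.

P* ≈ 8.12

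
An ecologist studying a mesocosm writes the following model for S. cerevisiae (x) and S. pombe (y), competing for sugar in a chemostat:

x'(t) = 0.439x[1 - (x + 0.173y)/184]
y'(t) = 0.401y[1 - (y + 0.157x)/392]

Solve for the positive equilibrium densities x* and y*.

x* ≈ 119, y* ≈ 373

Setting both brackets to zero gives the nullclines x + 0.173y = 184 and 0.157x + y = 392.
Substituting y = 392 - 0.157x into the first: x(1 - 0.173·0.157) = 184 - 0.173·392.
So x* = 116/0.973 = 119, and then y* = 392 - 0.157·119 = 373.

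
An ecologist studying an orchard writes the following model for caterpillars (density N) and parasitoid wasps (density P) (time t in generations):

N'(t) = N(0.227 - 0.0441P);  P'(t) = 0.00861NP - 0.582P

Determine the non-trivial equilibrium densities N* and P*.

Set dP/dt = 0 with P > 0: 0.00861N - 0.582 = 0, so N* = 0.582/0.00861 = 67.6.
Set dN/dt = 0 with N > 0: 0.227 - 0.0441P = 0, so P* = 0.227/0.0441 = 5.15.

N* ≈ 67.6, P* ≈ 5.15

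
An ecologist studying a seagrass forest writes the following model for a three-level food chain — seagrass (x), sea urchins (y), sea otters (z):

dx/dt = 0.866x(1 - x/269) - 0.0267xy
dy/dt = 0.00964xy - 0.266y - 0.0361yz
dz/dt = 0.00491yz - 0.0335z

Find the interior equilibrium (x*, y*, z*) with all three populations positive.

x* ≈ 212, y* ≈ 6.82, z* ≈ 49.4

From dz/dt = 0: 0.00491y* = 0.0335, so y* = 6.82.
From dx/dt = 0: 0.866(1 - x*/269) = 0.0267·6.82, giving x* = 269·(1 - 0.21) = 212.
From dy/dt = 0: 0.00964·212 - 0.266 = 0.0361z*, so z* = 1.78/0.0361 = 49.4.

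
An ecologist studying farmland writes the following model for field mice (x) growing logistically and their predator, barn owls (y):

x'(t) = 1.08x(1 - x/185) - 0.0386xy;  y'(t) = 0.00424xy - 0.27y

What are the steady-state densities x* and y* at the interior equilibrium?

x* ≈ 63.7, y* ≈ 18.3

From dy/dt = 0 with y > 0: 0.00424x* = 0.27, so x* = 63.7.
Substitute into dx/dt = 0: 1.08(1 - 63.7/185) = 0.0386y*.
The bracket is 0.656, giving y* = 0.708/0.0386 = 18.3.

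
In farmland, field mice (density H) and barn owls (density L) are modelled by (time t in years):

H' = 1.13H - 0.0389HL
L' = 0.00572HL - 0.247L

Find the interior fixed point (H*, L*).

Set dL/dt = 0 with L > 0: 0.00572H - 0.247 = 0, so H* = 0.247/0.00572 = 43.2.
Set dH/dt = 0 with H > 0: 1.13 - 0.0389L = 0, so L* = 1.13/0.0389 = 29.

H* ≈ 43.2, L* ≈ 29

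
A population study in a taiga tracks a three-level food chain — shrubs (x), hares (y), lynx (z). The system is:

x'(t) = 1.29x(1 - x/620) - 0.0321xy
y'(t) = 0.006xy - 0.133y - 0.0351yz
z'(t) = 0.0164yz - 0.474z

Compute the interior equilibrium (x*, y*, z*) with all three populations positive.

x* ≈ 174, y* ≈ 28.9, z* ≈ 26

From dz/dt = 0: 0.0164y* = 0.474, so y* = 28.9.
From dx/dt = 0: 1.29(1 - x*/620) = 0.0321·28.9, giving x* = 620·(1 - 0.719) = 174.
From dy/dt = 0: 0.006·174 - 0.133 = 0.0351z*, so z* = 0.912/0.0351 = 26.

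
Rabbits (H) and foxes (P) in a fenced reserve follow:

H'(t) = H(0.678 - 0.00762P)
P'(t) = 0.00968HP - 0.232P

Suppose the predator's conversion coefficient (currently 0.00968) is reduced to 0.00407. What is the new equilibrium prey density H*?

H* ≈ 57

At the interior fixed point, setting dP/dt = 0 with P > 0 fixes H* = (predator death rate)/(HP coefficient) — independent of the other coefficients.
With the change, H* = 0.232/0.00407 = 57; it rises from 24.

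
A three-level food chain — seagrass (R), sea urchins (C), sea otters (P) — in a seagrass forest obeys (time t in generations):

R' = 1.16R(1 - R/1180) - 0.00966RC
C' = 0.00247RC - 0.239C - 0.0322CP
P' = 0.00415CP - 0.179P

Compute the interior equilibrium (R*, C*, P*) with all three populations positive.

R* ≈ 756, C* ≈ 43.1, P* ≈ 50.6

From dP/dt = 0: 0.00415C* = 0.179, so C* = 43.1.
From dR/dt = 0: 1.16(1 - R*/1180) = 0.00966·43.1, giving R* = 1180·(1 - 0.359) = 756.
From dC/dt = 0: 0.00247·756 - 0.239 = 0.0322P*, so P* = 1.63/0.0322 = 50.6.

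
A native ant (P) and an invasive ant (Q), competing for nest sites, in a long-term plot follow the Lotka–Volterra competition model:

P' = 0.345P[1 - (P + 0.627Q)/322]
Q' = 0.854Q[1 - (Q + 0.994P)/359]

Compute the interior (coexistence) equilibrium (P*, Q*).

Setting both brackets to zero gives the nullclines P + 0.627Q = 322 and 0.994P + Q = 359.
Substituting Q = 359 - 0.994P into the first: P(1 - 0.627·0.994) = 322 - 0.627·359.
So P* = 96.9/0.377 = 257, and then Q* = 359 - 0.994·257 = 103.

P* ≈ 257, Q* ≈ 103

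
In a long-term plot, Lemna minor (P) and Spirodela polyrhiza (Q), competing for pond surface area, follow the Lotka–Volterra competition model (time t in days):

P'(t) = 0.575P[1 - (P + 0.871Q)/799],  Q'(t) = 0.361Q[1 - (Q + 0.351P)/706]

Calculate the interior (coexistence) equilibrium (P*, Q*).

Setting both brackets to zero gives the nullclines P + 0.871Q = 799 and 0.351P + Q = 706.
Substituting Q = 706 - 0.351P into the first: P(1 - 0.871·0.351) = 799 - 0.871·706.
So P* = 184/0.694 = 265, and then Q* = 706 - 0.351·265 = 613.

P* ≈ 265, Q* ≈ 613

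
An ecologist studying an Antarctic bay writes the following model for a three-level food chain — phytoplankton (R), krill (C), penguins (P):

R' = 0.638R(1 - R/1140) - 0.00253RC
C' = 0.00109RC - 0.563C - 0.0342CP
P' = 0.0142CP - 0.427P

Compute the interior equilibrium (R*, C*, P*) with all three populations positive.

From dP/dt = 0: 0.0142C* = 0.427, so C* = 30.1.
From dR/dt = 0: 0.638(1 - R*/1140) = 0.00253·30.1, giving R* = 1140·(1 - 0.119) = 1000.
From dC/dt = 0: 0.00109·1000 - 0.563 = 0.0342P*, so P* = 0.531/0.0342 = 15.5.

R* ≈ 1000, C* ≈ 30.1, P* ≈ 15.5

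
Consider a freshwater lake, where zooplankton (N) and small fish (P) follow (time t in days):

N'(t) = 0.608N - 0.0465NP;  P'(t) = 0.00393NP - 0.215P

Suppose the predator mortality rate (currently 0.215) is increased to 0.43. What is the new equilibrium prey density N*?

N* ≈ 109

At the interior fixed point, setting dP/dt = 0 with P > 0 fixes N* = (predator death rate)/(NP coefficient) — independent of the other coefficients.
With the change, N* = 0.43/0.00393 = 109; it rises from 54.7.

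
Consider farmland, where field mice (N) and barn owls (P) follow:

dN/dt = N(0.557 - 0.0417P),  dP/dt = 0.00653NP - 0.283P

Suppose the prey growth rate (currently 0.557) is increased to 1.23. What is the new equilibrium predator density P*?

At the interior fixed point, setting dN/dt = 0 with N > 0 fixes P* = (prey growth rate)/(NP coefficient) — independent of the other coefficients.
With the change, P* = 1.23/0.0417 = 29.5; it rises from 13.4.

P* ≈ 29.5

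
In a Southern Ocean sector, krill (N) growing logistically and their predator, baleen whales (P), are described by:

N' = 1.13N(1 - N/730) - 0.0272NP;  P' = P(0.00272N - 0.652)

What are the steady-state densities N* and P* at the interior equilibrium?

From dP/dt = 0 with P > 0: 0.00272N* = 0.652, so N* = 240.
Substitute into dN/dt = 0: 1.13(1 - 240/730) = 0.0272P*.
The bracket is 0.672, giving P* = 0.759/0.0272 = 27.9.

N* ≈ 240, P* ≈ 27.9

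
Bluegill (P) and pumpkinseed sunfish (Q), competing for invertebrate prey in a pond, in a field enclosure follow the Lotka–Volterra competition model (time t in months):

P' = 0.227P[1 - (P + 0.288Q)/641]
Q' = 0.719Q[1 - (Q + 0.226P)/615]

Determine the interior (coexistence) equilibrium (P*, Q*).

Setting both brackets to zero gives the nullclines P + 0.288Q = 641 and 0.226P + Q = 615.
Substituting Q = 615 - 0.226P into the first: P(1 - 0.288·0.226) = 641 - 0.288·615.
So P* = 464/0.935 = 496, and then Q* = 615 - 0.226·496 = 503.

P* ≈ 496, Q* ≈ 503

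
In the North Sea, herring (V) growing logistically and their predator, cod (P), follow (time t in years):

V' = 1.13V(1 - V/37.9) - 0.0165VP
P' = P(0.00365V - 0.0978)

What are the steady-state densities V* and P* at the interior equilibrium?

V* ≈ 26.8, P* ≈ 20.1

From dP/dt = 0 with P > 0: 0.00365V* = 0.0978, so V* = 26.8.
Substitute into dV/dt = 0: 1.13(1 - 26.8/37.9) = 0.0165P*.
The bracket is 0.293, giving P* = 0.331/0.0165 = 20.1.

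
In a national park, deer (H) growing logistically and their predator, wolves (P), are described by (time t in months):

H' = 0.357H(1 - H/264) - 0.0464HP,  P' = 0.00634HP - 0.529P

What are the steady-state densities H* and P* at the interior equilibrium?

H* ≈ 83.4, P* ≈ 5.26

From dP/dt = 0 with P > 0: 0.00634H* = 0.529, so H* = 83.4.
Substitute into dH/dt = 0: 0.357(1 - 83.4/264) = 0.0464P*.
The bracket is 0.684, giving P* = 0.244/0.0464 = 5.26.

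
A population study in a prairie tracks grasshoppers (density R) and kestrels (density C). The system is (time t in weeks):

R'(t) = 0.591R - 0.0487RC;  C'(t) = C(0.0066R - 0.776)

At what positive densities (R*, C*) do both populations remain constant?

R* ≈ 118, C* ≈ 12.1

Set dC/dt = 0 with C > 0: 0.0066R - 0.776 = 0, so R* = 0.776/0.0066 = 118.
Set dR/dt = 0 with R > 0: 0.591 - 0.0487C = 0, so C* = 0.591/0.0487 = 12.1.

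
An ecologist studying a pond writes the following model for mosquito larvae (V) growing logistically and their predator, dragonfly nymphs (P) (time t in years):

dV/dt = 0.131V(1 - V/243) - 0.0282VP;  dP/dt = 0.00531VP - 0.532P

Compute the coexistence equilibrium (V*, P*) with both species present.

From dP/dt = 0 with P > 0: 0.00531V* = 0.532, so V* = 100.
Substitute into dV/dt = 0: 0.131(1 - 100/243) = 0.0282P*.
The bracket is 0.588, giving P* = 0.077/0.0282 = 2.73.

V* ≈ 100, P* ≈ 2.73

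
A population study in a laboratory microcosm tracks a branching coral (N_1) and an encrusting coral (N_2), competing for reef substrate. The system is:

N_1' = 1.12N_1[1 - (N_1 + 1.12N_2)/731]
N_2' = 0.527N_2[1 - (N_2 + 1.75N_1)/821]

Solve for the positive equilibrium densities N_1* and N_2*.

Setting both brackets to zero gives the nullclines N_1 + 1.12N_2 = 731 and 1.75N_1 + N_2 = 821.
Substituting N_2 = 821 - 1.75N_1 into the first: N_1(1 - 1.12·1.75) = 731 - 1.12·821.
So N_1* = -189/-0.96 = 196, and then N_2* = 821 - 1.75·196 = 477.

N_1* ≈ 196, N_2* ≈ 477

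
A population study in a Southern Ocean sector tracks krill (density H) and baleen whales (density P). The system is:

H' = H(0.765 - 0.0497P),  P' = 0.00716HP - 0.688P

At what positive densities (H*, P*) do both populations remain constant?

Set dP/dt = 0 with P > 0: 0.00716H - 0.688 = 0, so H* = 0.688/0.00716 = 96.1.
Set dH/dt = 0 with H > 0: 0.765 - 0.0497P = 0, so P* = 0.765/0.0497 = 15.4.

H* ≈ 96.1, P* ≈ 15.4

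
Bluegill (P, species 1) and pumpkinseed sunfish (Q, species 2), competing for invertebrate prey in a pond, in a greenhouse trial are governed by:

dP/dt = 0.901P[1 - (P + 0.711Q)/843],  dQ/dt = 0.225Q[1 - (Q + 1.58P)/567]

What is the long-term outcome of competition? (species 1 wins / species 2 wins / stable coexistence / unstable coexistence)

Compare the nullcline intercepts: K1/α12 = 843/0.711 = 1190 > K2 = 567; K2/α21 = 567/1.58 = 359 < K1 = 843.
Since the inequalities point opposite ways, species 1 can invade but species 2 cannot.

species 1 excludes species 2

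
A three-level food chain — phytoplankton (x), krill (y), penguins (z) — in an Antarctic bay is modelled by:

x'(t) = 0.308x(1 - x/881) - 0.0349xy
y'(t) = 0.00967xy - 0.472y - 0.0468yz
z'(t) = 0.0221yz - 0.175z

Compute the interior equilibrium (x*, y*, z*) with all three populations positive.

From dz/dt = 0: 0.0221y* = 0.175, so y* = 7.92.
From dx/dt = 0: 0.308(1 - x*/881) = 0.0349·7.92, giving x* = 881·(1 - 0.897) = 90.5.
From dy/dt = 0: 0.00967·90.5 - 0.472 = 0.0468z*, so z* = 0.403/0.0468 = 8.62.

x* ≈ 90.5, y* ≈ 7.92, z* ≈ 8.62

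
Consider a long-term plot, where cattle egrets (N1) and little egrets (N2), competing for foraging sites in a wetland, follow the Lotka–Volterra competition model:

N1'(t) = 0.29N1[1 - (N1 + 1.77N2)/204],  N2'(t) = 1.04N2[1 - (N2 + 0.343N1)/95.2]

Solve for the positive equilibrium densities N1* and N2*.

Setting both brackets to zero gives the nullclines N1 + 1.77N2 = 204 and 0.343N1 + N2 = 95.2.
Substituting N2 = 95.2 - 0.343N1 into the first: N1(1 - 1.77·0.343) = 204 - 1.77·95.2.
So N1* = 35.5/0.393 = 90.3, and then N2* = 95.2 - 0.343·90.3 = 64.2.

N1* ≈ 90.3, N2* ≈ 64.2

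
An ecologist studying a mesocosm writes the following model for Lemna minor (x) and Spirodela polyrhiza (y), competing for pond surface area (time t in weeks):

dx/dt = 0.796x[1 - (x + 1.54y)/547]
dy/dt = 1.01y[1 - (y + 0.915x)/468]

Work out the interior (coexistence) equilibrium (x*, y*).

x* ≈ 425, y* ≈ 79.5

Setting both brackets to zero gives the nullclines x + 1.54y = 547 and 0.915x + y = 468.
Substituting y = 468 - 0.915x into the first: x(1 - 1.54·0.915) = 547 - 1.54·468.
So x* = -174/-0.409 = 425, and then y* = 468 - 0.915·425 = 79.5.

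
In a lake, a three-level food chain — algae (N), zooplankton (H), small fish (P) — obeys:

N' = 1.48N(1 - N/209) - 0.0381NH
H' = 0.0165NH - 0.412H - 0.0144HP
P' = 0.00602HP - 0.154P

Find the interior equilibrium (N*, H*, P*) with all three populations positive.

From dP/dt = 0: 0.00602H* = 0.154, so H* = 25.6.
From dN/dt = 0: 1.48(1 - N*/209) = 0.0381·25.6, giving N* = 209·(1 - 0.659) = 71.4.
From dH/dt = 0: 0.0165·71.4 - 0.412 = 0.0144P*, so P* = 0.765/0.0144 = 53.2.

N* ≈ 71.4, H* ≈ 25.6, P* ≈ 53.2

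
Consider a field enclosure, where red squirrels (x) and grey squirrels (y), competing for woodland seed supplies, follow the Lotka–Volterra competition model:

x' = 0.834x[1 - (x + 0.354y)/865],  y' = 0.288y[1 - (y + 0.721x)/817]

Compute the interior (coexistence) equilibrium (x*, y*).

x* ≈ 773, y* ≈ 260

Setting both brackets to zero gives the nullclines x + 0.354y = 865 and 0.721x + y = 817.
Substituting y = 817 - 0.721x into the first: x(1 - 0.354·0.721) = 865 - 0.354·817.
So x* = 576/0.745 = 773, and then y* = 817 - 0.721·773 = 260.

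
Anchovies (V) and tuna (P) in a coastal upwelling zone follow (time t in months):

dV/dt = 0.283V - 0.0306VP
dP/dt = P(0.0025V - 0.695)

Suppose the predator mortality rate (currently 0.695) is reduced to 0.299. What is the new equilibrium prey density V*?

At the interior fixed point, setting dP/dt = 0 with P > 0 fixes V* = (predator death rate)/(VP coefficient) — independent of the other coefficients.
With the change, V* = 0.299/0.0025 = 120; it falls from 278.

V* ≈ 120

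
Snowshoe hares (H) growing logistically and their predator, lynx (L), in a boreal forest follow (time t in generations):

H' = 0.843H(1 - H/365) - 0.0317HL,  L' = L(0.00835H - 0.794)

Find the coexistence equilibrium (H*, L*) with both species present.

H* ≈ 95.1, L* ≈ 19.7

From dL/dt = 0 with L > 0: 0.00835H* = 0.794, so H* = 95.1.
Substitute into dH/dt = 0: 0.843(1 - 95.1/365) = 0.0317L*.
The bracket is 0.739, giving L* = 0.623/0.0317 = 19.7.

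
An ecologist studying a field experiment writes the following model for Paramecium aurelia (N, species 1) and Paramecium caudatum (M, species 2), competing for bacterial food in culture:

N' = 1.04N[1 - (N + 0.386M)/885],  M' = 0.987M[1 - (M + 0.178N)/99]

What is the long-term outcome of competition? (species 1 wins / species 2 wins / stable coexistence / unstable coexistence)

species 1 excludes species 2

Compare the nullcline intercepts: K1/α12 = 885/0.386 = 2290 > K2 = 99; K2/α21 = 99/0.178 = 556 < K1 = 885.
Since the inequalities point opposite ways, species 1 can invade but species 2 cannot.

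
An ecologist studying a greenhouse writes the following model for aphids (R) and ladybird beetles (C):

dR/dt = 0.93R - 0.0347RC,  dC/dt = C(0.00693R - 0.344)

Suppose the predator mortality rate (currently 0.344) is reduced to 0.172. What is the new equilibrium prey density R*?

At the interior fixed point, setting dC/dt = 0 with C > 0 fixes R* = (predator death rate)/(RC coefficient) — independent of the other coefficients.
With the change, R* = 0.172/0.00693 = 24.8; it falls from 49.6.

R* ≈ 24.8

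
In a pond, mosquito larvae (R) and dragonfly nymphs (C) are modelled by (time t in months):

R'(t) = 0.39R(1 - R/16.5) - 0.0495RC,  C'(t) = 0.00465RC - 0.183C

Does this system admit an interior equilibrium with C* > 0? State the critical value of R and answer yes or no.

Threshold R = 39.4; K < 39.4, so no, the predator goes extinct.

The predator equation gives dC/dt > 0 only when R > 0.183/0.00465 = 39.4.
Without the predator, R → K = 16.5. Since 16.5 < 39.4, the predator cannot invade.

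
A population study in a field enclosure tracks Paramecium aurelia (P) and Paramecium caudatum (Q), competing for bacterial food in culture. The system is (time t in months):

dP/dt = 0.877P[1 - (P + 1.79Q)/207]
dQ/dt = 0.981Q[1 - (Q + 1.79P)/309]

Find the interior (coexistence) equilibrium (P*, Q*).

P* ≈ 157, Q* ≈ 27.9

Setting both brackets to zero gives the nullclines P + 1.79Q = 207 and 1.79P + Q = 309.
Substituting Q = 309 - 1.79P into the first: P(1 - 1.79·1.79) = 207 - 1.79·309.
So P* = -346/-2.2 = 157, and then Q* = 309 - 1.79·157 = 27.9.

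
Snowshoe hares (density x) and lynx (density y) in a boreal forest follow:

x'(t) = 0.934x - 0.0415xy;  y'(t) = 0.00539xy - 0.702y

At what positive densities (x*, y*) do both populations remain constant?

x* ≈ 130, y* ≈ 22.5

Set dy/dt = 0 with y > 0: 0.00539x - 0.702 = 0, so x* = 0.702/0.00539 = 130.
Set dx/dt = 0 with x > 0: 0.934 - 0.0415y = 0, so y* = 0.934/0.0415 = 22.5.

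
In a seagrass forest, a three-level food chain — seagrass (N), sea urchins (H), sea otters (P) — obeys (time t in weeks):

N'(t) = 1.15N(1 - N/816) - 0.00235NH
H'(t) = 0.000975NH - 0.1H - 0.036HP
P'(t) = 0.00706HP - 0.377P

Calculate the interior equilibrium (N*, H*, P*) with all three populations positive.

N* ≈ 727, H* ≈ 53.4, P* ≈ 16.9

From dP/dt = 0: 0.00706H* = 0.377, so H* = 53.4.
From dN/dt = 0: 1.15(1 - N*/816) = 0.00235·53.4, giving N* = 816·(1 - 0.109) = 727.
From dH/dt = 0: 0.000975·727 - 0.1 = 0.036P*, so P* = 0.609/0.036 = 16.9.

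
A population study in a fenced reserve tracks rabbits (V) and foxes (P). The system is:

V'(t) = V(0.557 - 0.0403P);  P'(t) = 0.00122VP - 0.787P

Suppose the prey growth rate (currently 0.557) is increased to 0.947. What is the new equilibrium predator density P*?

At the interior fixed point, setting dV/dt = 0 with V > 0 fixes P* = (prey growth rate)/(VP coefficient) — independent of the other coefficients.
With the change, P* = 0.947/0.0403 = 23.5; it rises from 13.8.

P* ≈ 23.5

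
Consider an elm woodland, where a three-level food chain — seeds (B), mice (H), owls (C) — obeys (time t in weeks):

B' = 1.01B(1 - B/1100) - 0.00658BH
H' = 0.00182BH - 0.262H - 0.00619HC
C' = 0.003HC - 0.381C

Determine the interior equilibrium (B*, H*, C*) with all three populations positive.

From dC/dt = 0: 0.003H* = 0.381, so H* = 127.
From dB/dt = 0: 1.01(1 - B*/1100) = 0.00658·127, giving B* = 1100·(1 - 0.827) = 190.
From dH/dt = 0: 0.00182·190 - 0.262 = 0.00619C*, so C* = 0.0836/0.00619 = 13.5.

B* ≈ 190, H* ≈ 127, C* ≈ 13.5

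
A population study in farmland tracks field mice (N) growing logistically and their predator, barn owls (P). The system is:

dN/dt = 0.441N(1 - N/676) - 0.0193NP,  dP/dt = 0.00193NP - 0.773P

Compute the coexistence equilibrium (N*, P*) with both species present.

N* ≈ 401, P* ≈ 9.31

From dP/dt = 0 with P > 0: 0.00193N* = 0.773, so N* = 401.
Substitute into dN/dt = 0: 0.441(1 - 401/676) = 0.0193P*.
The bracket is 0.408, giving P* = 0.18/0.0193 = 9.31.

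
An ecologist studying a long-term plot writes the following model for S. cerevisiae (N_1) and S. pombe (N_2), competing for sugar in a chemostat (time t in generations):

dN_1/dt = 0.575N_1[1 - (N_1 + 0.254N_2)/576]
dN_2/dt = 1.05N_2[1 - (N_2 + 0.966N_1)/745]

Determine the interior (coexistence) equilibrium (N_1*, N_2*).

Setting both brackets to zero gives the nullclines N_1 + 0.254N_2 = 576 and 0.966N_1 + N_2 = 745.
Substituting N_2 = 745 - 0.966N_1 into the first: N_1(1 - 0.254·0.966) = 576 - 0.254·745.
So N_1* = 387/0.755 = 513, and then N_2* = 745 - 0.966·513 = 250.

N_1* ≈ 513, N_2* ≈ 250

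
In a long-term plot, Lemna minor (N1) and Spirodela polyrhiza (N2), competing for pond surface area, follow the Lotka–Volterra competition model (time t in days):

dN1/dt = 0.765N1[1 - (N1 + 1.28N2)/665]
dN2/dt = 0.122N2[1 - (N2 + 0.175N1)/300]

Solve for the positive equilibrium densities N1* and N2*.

N1* ≈ 362, N2* ≈ 237

Setting both brackets to zero gives the nullclines N1 + 1.28N2 = 665 and 0.175N1 + N2 = 300.
Substituting N2 = 300 - 0.175N1 into the first: N1(1 - 1.28·0.175) = 665 - 1.28·300.
So N1* = 281/0.776 = 362, and then N2* = 300 - 0.175·362 = 237.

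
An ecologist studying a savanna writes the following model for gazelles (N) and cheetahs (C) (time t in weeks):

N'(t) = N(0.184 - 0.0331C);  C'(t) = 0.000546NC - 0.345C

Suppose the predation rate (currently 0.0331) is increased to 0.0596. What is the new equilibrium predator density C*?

C* ≈ 3.09

At the interior fixed point, setting dN/dt = 0 with N > 0 fixes C* = (prey growth rate)/(NC coefficient) — independent of the other coefficients.
With the change, C* = 0.184/0.0596 = 3.09; it falls from 5.56.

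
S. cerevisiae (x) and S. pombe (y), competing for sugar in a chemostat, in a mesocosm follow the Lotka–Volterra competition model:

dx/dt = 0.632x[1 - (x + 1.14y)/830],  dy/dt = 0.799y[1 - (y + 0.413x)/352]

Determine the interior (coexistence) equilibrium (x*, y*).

Setting both brackets to zero gives the nullclines x + 1.14y = 830 and 0.413x + y = 352.
Substituting y = 352 - 0.413x into the first: x(1 - 1.14·0.413) = 830 - 1.14·352.
So x* = 429/0.529 = 810, and then y* = 352 - 0.413·810 = 17.4.

x* ≈ 810, y* ≈ 17.4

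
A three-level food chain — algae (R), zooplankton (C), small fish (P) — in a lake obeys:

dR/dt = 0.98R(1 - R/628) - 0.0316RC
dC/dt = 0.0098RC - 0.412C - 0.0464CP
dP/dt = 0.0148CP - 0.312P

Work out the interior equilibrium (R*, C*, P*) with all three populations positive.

R* ≈ 201, C* ≈ 21.1, P* ≈ 33.6

From dP/dt = 0: 0.0148C* = 0.312, so C* = 21.1.
From dR/dt = 0: 0.98(1 - R*/628) = 0.0316·21.1, giving R* = 628·(1 - 0.68) = 201.
From dC/dt = 0: 0.0098·201 - 0.412 = 0.0464P*, so P* = 1.56/0.0464 = 33.6.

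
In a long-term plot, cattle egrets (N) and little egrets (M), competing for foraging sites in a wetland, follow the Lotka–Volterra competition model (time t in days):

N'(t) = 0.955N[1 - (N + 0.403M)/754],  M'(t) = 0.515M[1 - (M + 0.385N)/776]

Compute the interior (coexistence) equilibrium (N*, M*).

N* ≈ 522, M* ≈ 575

Setting both brackets to zero gives the nullclines N + 0.403M = 754 and 0.385N + M = 776.
Substituting M = 776 - 0.385N into the first: N(1 - 0.403·0.385) = 754 - 0.403·776.
So N* = 441/0.845 = 522, and then M* = 776 - 0.385·522 = 575.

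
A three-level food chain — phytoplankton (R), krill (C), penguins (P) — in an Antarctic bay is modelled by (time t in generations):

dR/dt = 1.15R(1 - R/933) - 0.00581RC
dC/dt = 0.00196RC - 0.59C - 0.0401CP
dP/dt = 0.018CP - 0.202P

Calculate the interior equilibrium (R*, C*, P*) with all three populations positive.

From dP/dt = 0: 0.018C* = 0.202, so C* = 11.2.
From dR/dt = 0: 1.15(1 - R*/933) = 0.00581·11.2, giving R* = 933·(1 - 0.0567) = 880.
From dC/dt = 0: 0.00196·880 - 0.59 = 0.0401P*, so P* = 1.14/0.0401 = 28.3.

R* ≈ 880, C* ≈ 11.2, P* ≈ 28.3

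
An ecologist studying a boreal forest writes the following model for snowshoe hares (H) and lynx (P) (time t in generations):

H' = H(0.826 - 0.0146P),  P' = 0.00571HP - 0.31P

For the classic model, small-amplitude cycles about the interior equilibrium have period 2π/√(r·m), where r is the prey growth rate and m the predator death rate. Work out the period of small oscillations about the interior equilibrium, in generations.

T ≈ 12.4 generations

Here r = 0.826 and m = 0.31, so r·m = 0.256.
ω = √0.256 = 0.506 per generation, hence T = 2π/ω ≈ 12.4 generations.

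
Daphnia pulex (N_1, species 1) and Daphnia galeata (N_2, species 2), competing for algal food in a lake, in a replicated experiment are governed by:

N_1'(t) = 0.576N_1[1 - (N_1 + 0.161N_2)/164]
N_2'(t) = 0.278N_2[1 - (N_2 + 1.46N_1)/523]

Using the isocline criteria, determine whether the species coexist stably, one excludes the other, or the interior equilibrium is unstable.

Compare the nullcline intercepts: K1/α12 = 164/0.161 = 1020 > K2 = 523; K2/α21 = 523/1.46 = 358 > K1 = 164.
Since both inequalities hold, each species can invade when rare, so the interior equilibrium is stable.

stable coexistence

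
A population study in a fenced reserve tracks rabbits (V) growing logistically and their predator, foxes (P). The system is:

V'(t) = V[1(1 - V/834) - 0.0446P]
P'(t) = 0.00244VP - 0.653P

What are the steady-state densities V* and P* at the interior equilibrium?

From dP/dt = 0 with P > 0: 0.00244V* = 0.653, so V* = 268.
Substitute into dV/dt = 0: 1(1 - 268/834) = 0.0446P*.
The bracket is 0.679, giving P* = 0.679/0.0446 = 15.2.

V* ≈ 268, P* ≈ 15.2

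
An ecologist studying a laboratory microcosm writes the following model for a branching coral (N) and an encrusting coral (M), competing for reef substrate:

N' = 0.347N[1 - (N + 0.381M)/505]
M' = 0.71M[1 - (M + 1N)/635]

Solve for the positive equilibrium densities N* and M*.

Setting both brackets to zero gives the nullclines N + 0.381M = 505 and 1N + M = 635.
Substituting M = 635 - 1N into the first: N(1 - 0.381·1) = 505 - 0.381·635.
So N* = 263/0.619 = 425, and then M* = 635 - 1·425 = 210.

N* ≈ 425, M* ≈ 210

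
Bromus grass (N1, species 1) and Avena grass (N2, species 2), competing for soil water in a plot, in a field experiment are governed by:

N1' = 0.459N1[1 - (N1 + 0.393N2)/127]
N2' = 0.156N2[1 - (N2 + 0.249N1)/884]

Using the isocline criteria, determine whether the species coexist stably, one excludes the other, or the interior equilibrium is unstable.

Compare the nullcline intercepts: K1/α12 = 127/0.393 = 323 < K2 = 884; K2/α21 = 884/0.249 = 3550 > K1 = 127.
Since the inequalities point opposite ways, species 2 can invade but species 1 cannot.

species 2 excludes species 1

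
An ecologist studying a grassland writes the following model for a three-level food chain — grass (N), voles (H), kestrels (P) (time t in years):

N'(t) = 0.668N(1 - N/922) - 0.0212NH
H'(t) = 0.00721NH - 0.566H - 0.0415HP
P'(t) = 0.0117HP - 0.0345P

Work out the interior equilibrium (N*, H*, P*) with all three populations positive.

N* ≈ 836, H* ≈ 2.95, P* ≈ 132

From dP/dt = 0: 0.0117H* = 0.0345, so H* = 2.95.
From dN/dt = 0: 0.668(1 - N*/922) = 0.0212·2.95, giving N* = 922·(1 - 0.0936) = 836.
From dH/dt = 0: 0.00721·836 - 0.566 = 0.0415P*, so P* = 5.46/0.0415 = 132.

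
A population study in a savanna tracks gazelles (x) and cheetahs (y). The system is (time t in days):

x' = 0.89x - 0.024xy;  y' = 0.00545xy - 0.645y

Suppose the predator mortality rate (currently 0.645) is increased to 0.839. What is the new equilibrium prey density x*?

At the interior fixed point, setting dy/dt = 0 with y > 0 fixes x* = (predator death rate)/(xy coefficient) — independent of the other coefficients.
With the change, x* = 0.839/0.00545 = 154; it rises from 118.

x* ≈ 154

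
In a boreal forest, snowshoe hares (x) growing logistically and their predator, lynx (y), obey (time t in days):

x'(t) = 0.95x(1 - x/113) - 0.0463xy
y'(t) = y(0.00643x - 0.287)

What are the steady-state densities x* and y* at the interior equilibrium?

From dy/dt = 0 with y > 0: 0.00643x* = 0.287, so x* = 44.6.
Substitute into dx/dt = 0: 0.95(1 - 44.6/113) = 0.0463y*.
The bracket is 0.605, giving y* = 0.575/0.0463 = 12.4.

x* ≈ 44.6, y* ≈ 12.4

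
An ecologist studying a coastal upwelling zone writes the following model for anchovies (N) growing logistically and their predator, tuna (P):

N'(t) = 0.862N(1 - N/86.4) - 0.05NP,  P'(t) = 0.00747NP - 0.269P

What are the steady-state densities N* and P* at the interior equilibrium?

N* ≈ 36, P* ≈ 10.1

From dP/dt = 0 with P > 0: 0.00747N* = 0.269, so N* = 36.
Substitute into dN/dt = 0: 0.862(1 - 36/86.4) = 0.05P*.
The bracket is 0.583, giving P* = 0.503/0.05 = 10.1.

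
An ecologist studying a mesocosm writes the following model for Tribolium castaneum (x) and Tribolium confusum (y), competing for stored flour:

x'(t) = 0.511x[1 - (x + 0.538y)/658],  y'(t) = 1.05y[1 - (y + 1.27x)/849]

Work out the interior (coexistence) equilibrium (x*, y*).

Setting both brackets to zero gives the nullclines x + 0.538y = 658 and 1.27x + y = 849.
Substituting y = 849 - 1.27x into the first: x(1 - 0.538·1.27) = 658 - 0.538·849.
So x* = 201/0.317 = 635, and then y* = 849 - 1.27·635 = 42.1.

x* ≈ 635, y* ≈ 42.1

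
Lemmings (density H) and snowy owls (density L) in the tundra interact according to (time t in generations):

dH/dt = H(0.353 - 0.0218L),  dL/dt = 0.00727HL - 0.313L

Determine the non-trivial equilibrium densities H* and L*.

H* ≈ 43.1, L* ≈ 16.2

Set dL/dt = 0 with L > 0: 0.00727H - 0.313 = 0, so H* = 0.313/0.00727 = 43.1.
Set dH/dt = 0 with H > 0: 0.353 - 0.0218L = 0, so L* = 0.353/0.0218 = 16.2.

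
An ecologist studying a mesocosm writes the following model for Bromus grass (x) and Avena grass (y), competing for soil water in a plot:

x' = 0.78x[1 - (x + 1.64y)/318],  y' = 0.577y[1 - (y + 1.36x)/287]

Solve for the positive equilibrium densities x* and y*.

x* ≈ 124, y* ≈ 118

Setting both brackets to zero gives the nullclines x + 1.64y = 318 and 1.36x + y = 287.
Substituting y = 287 - 1.36x into the first: x(1 - 1.64·1.36) = 318 - 1.64·287.
So x* = -153/-1.23 = 124, and then y* = 287 - 1.36·124 = 118.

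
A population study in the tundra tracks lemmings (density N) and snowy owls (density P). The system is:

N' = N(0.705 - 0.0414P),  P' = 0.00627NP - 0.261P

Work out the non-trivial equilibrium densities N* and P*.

Set dP/dt = 0 with P > 0: 0.00627N - 0.261 = 0, so N* = 0.261/0.00627 = 41.6.
Set dN/dt = 0 with N > 0: 0.705 - 0.0414P = 0, so P* = 0.705/0.0414 = 17.

N* ≈ 41.6, P* ≈ 17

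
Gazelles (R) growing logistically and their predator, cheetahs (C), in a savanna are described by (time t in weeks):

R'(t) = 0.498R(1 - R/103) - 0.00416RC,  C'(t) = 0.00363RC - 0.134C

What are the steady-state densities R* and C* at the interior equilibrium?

R* ≈ 36.9, C* ≈ 76.8

From dC/dt = 0 with C > 0: 0.00363R* = 0.134, so R* = 36.9.
Substitute into dR/dt = 0: 0.498(1 - 36.9/103) = 0.00416C*.
The bracket is 0.642, giving C* = 0.32/0.00416 = 76.8.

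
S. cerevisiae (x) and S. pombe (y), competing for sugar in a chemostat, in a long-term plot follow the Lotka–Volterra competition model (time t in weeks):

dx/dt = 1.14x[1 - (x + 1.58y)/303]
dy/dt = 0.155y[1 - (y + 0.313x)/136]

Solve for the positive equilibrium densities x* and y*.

x* ≈ 174, y* ≈ 81.4

Setting both brackets to zero gives the nullclines x + 1.58y = 303 and 0.313x + y = 136.
Substituting y = 136 - 0.313x into the first: x(1 - 1.58·0.313) = 303 - 1.58·136.
So x* = 88.1/0.505 = 174, and then y* = 136 - 0.313·174 = 81.4.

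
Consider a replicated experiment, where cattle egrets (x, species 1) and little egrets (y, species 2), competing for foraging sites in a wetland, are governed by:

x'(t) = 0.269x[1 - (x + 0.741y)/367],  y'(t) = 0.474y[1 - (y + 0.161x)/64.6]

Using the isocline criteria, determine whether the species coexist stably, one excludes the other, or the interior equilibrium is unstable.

stable coexistence

Compare the nullcline intercepts: K1/α12 = 367/0.741 = 495 > K2 = 64.6; K2/α21 = 64.6/0.161 = 401 > K1 = 367.
Since both inequalities hold, each species can invade when rare, so the interior equilibrium is stable.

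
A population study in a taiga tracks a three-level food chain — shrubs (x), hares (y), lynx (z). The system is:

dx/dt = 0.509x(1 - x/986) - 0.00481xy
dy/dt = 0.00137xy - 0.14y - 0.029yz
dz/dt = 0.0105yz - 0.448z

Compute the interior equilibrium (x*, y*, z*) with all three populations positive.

From dz/dt = 0: 0.0105y* = 0.448, so y* = 42.7.
From dx/dt = 0: 0.509(1 - x*/986) = 0.00481·42.7, giving x* = 986·(1 - 0.403) = 588.
From dy/dt = 0: 0.00137·588 - 0.14 = 0.029z*, so z* = 0.666/0.029 = 23.

x* ≈ 588, y* ≈ 42.7, z* ≈ 23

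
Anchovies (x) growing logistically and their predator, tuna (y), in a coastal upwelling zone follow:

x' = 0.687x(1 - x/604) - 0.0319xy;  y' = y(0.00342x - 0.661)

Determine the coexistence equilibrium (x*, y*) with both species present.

From dy/dt = 0 with y > 0: 0.00342x* = 0.661, so x* = 193.
Substitute into dx/dt = 0: 0.687(1 - 193/604) = 0.0319y*.
The bracket is 0.68, giving y* = 0.467/0.0319 = 14.6.

x* ≈ 193, y* ≈ 14.6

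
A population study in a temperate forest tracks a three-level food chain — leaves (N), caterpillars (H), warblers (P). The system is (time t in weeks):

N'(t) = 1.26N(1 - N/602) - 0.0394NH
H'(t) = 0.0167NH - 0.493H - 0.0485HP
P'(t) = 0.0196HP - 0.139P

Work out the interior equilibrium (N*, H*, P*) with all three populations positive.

From dP/dt = 0: 0.0196H* = 0.139, so H* = 7.09.
From dN/dt = 0: 1.26(1 - N*/602) = 0.0394·7.09, giving N* = 602·(1 - 0.222) = 469.
From dH/dt = 0: 0.0167·469 - 0.493 = 0.0485P*, so P* = 7.33/0.0485 = 151.

N* ≈ 469, H* ≈ 7.09, P* ≈ 151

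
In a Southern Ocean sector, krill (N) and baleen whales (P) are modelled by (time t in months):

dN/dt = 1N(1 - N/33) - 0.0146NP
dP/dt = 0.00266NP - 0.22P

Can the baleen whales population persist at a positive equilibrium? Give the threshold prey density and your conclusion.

The predator equation gives dP/dt > 0 only when N > 0.22/0.00266 = 82.7.
Without the predator, N → K = 33. Since 33 < 82.7, the predator cannot invade.

Threshold N = 82.7; K < 82.7, so no, the predator goes extinct.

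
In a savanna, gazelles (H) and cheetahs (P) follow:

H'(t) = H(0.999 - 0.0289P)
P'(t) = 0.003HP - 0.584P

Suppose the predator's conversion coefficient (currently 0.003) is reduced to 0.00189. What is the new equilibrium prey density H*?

H* ≈ 309

At the interior fixed point, setting dP/dt = 0 with P > 0 fixes H* = (predator death rate)/(HP coefficient) — independent of the other coefficients.
With the change, H* = 0.584/0.00189 = 309; it rises from 195.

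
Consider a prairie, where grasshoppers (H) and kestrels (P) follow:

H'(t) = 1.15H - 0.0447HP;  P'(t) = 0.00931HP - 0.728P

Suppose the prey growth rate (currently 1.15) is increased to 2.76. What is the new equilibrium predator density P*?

At the interior fixed point, setting dH/dt = 0 with H > 0 fixes P* = (prey growth rate)/(HP coefficient) — independent of the other coefficients.
With the change, P* = 2.76/0.0447 = 61.7; it rises from 25.7.

P* ≈ 61.7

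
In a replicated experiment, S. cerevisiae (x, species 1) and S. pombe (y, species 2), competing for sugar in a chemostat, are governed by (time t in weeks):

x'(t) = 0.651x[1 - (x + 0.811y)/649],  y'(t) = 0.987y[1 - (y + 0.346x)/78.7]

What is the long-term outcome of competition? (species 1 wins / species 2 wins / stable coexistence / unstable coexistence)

species 1 excludes species 2

Compare the nullcline intercepts: K1/α12 = 649/0.811 = 800 > K2 = 78.7; K2/α21 = 78.7/0.346 = 227 < K1 = 649.
Since the inequalities point opposite ways, species 1 can invade but species 2 cannot.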